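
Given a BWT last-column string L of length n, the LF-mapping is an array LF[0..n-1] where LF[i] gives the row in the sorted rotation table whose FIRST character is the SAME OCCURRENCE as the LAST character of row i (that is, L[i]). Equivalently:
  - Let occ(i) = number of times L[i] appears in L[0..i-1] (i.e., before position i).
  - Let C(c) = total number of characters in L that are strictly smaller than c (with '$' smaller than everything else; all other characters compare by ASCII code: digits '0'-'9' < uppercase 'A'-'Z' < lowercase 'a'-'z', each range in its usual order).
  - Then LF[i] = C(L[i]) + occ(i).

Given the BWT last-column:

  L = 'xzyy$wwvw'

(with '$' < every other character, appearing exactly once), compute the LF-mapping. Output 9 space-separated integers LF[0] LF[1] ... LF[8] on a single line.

Char counts: '$':1, 'v':1, 'w':3, 'x':1, 'y':2, 'z':1
C (first-col start): C('$')=0, C('v')=1, C('w')=2, C('x')=5, C('y')=6, C('z')=8
L[0]='x': occ=0, LF[0]=C('x')+0=5+0=5
L[1]='z': occ=0, LF[1]=C('z')+0=8+0=8
L[2]='y': occ=0, LF[2]=C('y')+0=6+0=6
L[3]='y': occ=1, LF[3]=C('y')+1=6+1=7
L[4]='$': occ=0, LF[4]=C('$')+0=0+0=0
L[5]='w': occ=0, LF[5]=C('w')+0=2+0=2
L[6]='w': occ=1, LF[6]=C('w')+1=2+1=3
L[7]='v': occ=0, LF[7]=C('v')+0=1+0=1
L[8]='w': occ=2, LF[8]=C('w')+2=2+2=4

Answer: 5 8 6 7 0 2 3 1 4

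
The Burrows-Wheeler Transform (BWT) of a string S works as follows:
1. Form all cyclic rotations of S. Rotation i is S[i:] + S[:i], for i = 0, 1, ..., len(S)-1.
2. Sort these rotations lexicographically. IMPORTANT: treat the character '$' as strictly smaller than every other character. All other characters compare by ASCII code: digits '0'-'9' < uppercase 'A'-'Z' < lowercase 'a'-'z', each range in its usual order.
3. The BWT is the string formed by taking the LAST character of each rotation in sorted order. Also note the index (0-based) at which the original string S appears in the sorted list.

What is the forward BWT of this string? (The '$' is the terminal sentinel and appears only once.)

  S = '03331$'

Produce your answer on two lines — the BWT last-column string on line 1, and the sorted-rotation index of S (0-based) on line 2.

Answer: 1$3330
1

Derivation:
All 6 rotations (rotation i = S[i:]+S[:i]):
  rot[0] = 03331$
  rot[1] = 3331$0
  rot[2] = 331$03
  rot[3] = 31$033
  rot[4] = 1$0333
  rot[5] = $03331
Sorted (with $ < everything):
  sorted[0] = $03331  (last char: '1')
  sorted[1] = 03331$  (last char: '$')
  sorted[2] = 1$0333  (last char: '3')
  sorted[3] = 31$033  (last char: '3')
  sorted[4] = 331$03  (last char: '3')
  sorted[5] = 3331$0  (last char: '0')
Last column: 1$3330
Original string S is at sorted index 1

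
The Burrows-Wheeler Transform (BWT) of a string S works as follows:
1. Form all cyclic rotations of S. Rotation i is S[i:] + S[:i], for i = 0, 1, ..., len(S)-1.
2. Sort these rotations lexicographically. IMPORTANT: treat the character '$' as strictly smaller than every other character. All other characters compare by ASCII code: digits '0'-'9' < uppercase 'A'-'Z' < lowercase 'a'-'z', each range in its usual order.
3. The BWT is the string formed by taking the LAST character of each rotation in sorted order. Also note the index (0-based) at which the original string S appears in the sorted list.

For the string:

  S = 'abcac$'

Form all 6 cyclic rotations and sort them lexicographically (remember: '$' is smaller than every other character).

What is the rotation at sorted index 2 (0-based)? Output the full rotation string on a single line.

All 6 rotations (rotation i = S[i:]+S[:i]):
  rot[0] = abcac$
  rot[1] = bcac$a
  rot[2] = cac$ab
  rot[3] = ac$abc
  rot[4] = c$abca
  rot[5] = $abcac
Sorted (with $ < everything):
  sorted[0] = $abcac
  sorted[1] = abcac$
  sorted[2] = ac$abc
  sorted[3] = bcac$a
  sorted[4] = c$abca
  sorted[5] = cac$ab
sorted[2] = ac$abc

Answer: ac$abc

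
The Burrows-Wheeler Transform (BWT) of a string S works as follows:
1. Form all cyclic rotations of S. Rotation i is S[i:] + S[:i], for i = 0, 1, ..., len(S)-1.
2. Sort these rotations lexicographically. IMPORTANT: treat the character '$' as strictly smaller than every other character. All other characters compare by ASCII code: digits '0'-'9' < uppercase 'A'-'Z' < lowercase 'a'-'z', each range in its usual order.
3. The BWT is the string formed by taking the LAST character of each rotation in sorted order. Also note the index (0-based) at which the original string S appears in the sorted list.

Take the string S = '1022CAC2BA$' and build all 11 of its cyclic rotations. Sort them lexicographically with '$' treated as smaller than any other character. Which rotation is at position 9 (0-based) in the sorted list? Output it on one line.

All 11 rotations (rotation i = S[i:]+S[:i]):
  rot[0] = 1022CAC2BA$
  rot[1] = 022CAC2BA$1
  rot[2] = 22CAC2BA$10
  rot[3] = 2CAC2BA$102
  rot[4] = CAC2BA$1022
  rot[5] = AC2BA$1022C
  rot[6] = C2BA$1022CA
  rot[7] = 2BA$1022CAC
  rot[8] = BA$1022CAC2
  rot[9] = A$1022CAC2B
  rot[10] = $1022CAC2BA
Sorted (with $ < everything):
  sorted[0] = $1022CAC2BA
  sorted[1] = 022CAC2BA$1
  sorted[2] = 1022CAC2BA$
  sorted[3] = 22CAC2BA$10
  sorted[4] = 2BA$1022CAC
  sorted[5] = 2CAC2BA$102
  sorted[6] = A$1022CAC2B
  sorted[7] = AC2BA$1022C
  sorted[8] = BA$1022CAC2
  sorted[9] = C2BA$1022CA
  sorted[10] = CAC2BA$1022
sorted[9] = C2BA$1022CA

Answer: C2BA$1022CA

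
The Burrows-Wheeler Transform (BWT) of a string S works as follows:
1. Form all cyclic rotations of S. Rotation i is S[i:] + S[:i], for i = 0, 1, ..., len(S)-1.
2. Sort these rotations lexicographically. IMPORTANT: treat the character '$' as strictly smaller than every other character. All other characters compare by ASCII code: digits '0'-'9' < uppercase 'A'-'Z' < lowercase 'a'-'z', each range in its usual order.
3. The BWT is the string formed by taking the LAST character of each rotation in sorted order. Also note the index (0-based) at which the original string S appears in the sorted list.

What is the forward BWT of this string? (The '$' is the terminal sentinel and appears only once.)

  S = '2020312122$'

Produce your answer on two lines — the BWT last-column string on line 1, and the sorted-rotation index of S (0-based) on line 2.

Answer: 222322$0110
6

Derivation:
All 11 rotations (rotation i = S[i:]+S[:i]):
  rot[0] = 2020312122$
  rot[1] = 020312122$2
  rot[2] = 20312122$20
  rot[3] = 0312122$202
  rot[4] = 312122$2020
  rot[5] = 12122$20203
  rot[6] = 2122$202031
  rot[7] = 122$2020312
  rot[8] = 22$20203121
  rot[9] = 2$202031212
  rot[10] = $2020312122
Sorted (with $ < everything):
  sorted[0] = $2020312122  (last char: '2')
  sorted[1] = 020312122$2  (last char: '2')
  sorted[2] = 0312122$202  (last char: '2')
  sorted[3] = 12122$20203  (last char: '3')
  sorted[4] = 122$2020312  (last char: '2')
  sorted[5] = 2$202031212  (last char: '2')
  sorted[6] = 2020312122$  (last char: '$')
  sorted[7] = 20312122$20  (last char: '0')
  sorted[8] = 2122$202031  (last char: '1')
  sorted[9] = 22$20203121  (last char: '1')
  sorted[10] = 312122$2020  (last char: '0')
Last column: 222322$0110
Original string S is at sorted index 6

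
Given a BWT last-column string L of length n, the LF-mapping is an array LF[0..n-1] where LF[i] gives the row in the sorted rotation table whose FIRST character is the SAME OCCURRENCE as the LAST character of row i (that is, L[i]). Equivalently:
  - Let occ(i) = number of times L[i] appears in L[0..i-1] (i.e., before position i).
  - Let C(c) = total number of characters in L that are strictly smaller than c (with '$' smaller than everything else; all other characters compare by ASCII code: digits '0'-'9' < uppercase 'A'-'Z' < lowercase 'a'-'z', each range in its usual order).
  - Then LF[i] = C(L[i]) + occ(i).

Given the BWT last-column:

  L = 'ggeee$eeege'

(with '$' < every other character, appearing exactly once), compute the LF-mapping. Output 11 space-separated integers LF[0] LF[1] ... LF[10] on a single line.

Char counts: '$':1, 'e':7, 'g':3
C (first-col start): C('$')=0, C('e')=1, C('g')=8
L[0]='g': occ=0, LF[0]=C('g')+0=8+0=8
L[1]='g': occ=1, LF[1]=C('g')+1=8+1=9
L[2]='e': occ=0, LF[2]=C('e')+0=1+0=1
L[3]='e': occ=1, LF[3]=C('e')+1=1+1=2
L[4]='e': occ=2, LF[4]=C('e')+2=1+2=3
L[5]='$': occ=0, LF[5]=C('$')+0=0+0=0
L[6]='e': occ=3, LF[6]=C('e')+3=1+3=4
L[7]='e': occ=4, LF[7]=C('e')+4=1+4=5
L[8]='e': occ=5, LF[8]=C('e')+5=1+5=6
L[9]='g': occ=2, LF[9]=C('g')+2=8+2=10
L[10]='e': occ=6, LF[10]=C('e')+6=1+6=7

Answer: 8 9 1 2 3 0 4 5 6 10 7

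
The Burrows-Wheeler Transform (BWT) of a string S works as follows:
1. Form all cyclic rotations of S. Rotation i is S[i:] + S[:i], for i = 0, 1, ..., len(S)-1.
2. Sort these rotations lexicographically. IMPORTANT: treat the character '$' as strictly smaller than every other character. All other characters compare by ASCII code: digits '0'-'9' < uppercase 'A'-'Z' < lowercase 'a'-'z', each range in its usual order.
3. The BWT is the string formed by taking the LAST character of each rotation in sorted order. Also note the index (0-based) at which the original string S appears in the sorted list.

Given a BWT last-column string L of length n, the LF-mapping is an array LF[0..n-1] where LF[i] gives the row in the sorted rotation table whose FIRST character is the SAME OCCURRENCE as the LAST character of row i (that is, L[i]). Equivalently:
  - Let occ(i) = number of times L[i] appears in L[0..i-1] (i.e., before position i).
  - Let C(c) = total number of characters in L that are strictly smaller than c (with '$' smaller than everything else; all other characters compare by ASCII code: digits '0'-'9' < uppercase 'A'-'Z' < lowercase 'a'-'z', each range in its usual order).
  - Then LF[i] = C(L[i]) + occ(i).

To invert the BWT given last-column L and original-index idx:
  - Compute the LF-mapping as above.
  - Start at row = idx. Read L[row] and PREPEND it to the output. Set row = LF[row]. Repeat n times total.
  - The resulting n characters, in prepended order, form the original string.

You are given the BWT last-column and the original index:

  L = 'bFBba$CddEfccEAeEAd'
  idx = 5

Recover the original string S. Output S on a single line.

LF mapping: 10 8 3 11 9 0 4 14 15 5 18 12 13 6 1 17 7 2 16
Walk LF starting at row 5, prepending L[row]:
  step 1: row=5, L[5]='$', prepend. Next row=LF[5]=0
  step 2: row=0, L[0]='b', prepend. Next row=LF[0]=10
  step 3: row=10, L[10]='f', prepend. Next row=LF[10]=18
  step 4: row=18, L[18]='d', prepend. Next row=LF[18]=16
  step 5: row=16, L[16]='E', prepend. Next row=LF[16]=7
  step 6: row=7, L[7]='d', prepend. Next row=LF[7]=14
  step 7: row=14, L[14]='A', prepend. Next row=LF[14]=1
  step 8: row=1, L[1]='F', prepend. Next row=LF[1]=8
  step 9: row=8, L[8]='d', prepend. Next row=LF[8]=15
  step 10: row=15, L[15]='e', prepend. Next row=LF[15]=17
  step 11: row=17, L[17]='A', prepend. Next row=LF[17]=2
  step 12: row=2, L[2]='B', prepend. Next row=LF[2]=3
  step 13: row=3, L[3]='b', prepend. Next row=LF[3]=11
  step 14: row=11, L[11]='c', prepend. Next row=LF[11]=12
  step 15: row=12, L[12]='c', prepend. Next row=LF[12]=13
  step 16: row=13, L[13]='E', prepend. Next row=LF[13]=6
  step 17: row=6, L[6]='C', prepend. Next row=LF[6]=4
  step 18: row=4, L[4]='a', prepend. Next row=LF[4]=9
  step 19: row=9, L[9]='E', prepend. Next row=LF[9]=5
Reversed output: EaCEccbBAedFAdEdfb$

Answer: EaCEccbBAedFAdEdfb$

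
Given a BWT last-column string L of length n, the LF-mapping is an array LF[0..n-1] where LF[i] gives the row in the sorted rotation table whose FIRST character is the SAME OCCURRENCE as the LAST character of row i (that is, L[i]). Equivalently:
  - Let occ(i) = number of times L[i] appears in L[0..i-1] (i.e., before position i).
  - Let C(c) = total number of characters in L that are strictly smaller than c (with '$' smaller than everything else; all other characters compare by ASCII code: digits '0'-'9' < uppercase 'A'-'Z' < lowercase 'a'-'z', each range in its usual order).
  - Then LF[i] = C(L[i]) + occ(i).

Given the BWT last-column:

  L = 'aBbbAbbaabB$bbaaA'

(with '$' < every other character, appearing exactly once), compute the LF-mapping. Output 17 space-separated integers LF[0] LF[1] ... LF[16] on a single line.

Char counts: '$':1, 'A':2, 'B':2, 'a':5, 'b':7
C (first-col start): C('$')=0, C('A')=1, C('B')=3, C('a')=5, C('b')=10
L[0]='a': occ=0, LF[0]=C('a')+0=5+0=5
L[1]='B': occ=0, LF[1]=C('B')+0=3+0=3
L[2]='b': occ=0, LF[2]=C('b')+0=10+0=10
L[3]='b': occ=1, LF[3]=C('b')+1=10+1=11
L[4]='A': occ=0, LF[4]=C('A')+0=1+0=1
L[5]='b': occ=2, LF[5]=C('b')+2=10+2=12
L[6]='b': occ=3, LF[6]=C('b')+3=10+3=13
L[7]='a': occ=1, LF[7]=C('a')+1=5+1=6
L[8]='a': occ=2, LF[8]=C('a')+2=5+2=7
L[9]='b': occ=4, LF[9]=C('b')+4=10+4=14
L[10]='B': occ=1, LF[10]=C('B')+1=3+1=4
L[11]='$': occ=0, LF[11]=C('$')+0=0+0=0
L[12]='b': occ=5, LF[12]=C('b')+5=10+5=15
L[13]='b': occ=6, LF[13]=C('b')+6=10+6=16
L[14]='a': occ=3, LF[14]=C('a')+3=5+3=8
L[15]='a': occ=4, LF[15]=C('a')+4=5+4=9
L[16]='A': occ=1, LF[16]=C('A')+1=1+1=2

Answer: 5 3 10 11 1 12 13 6 7 14 4 0 15 16 8 9 2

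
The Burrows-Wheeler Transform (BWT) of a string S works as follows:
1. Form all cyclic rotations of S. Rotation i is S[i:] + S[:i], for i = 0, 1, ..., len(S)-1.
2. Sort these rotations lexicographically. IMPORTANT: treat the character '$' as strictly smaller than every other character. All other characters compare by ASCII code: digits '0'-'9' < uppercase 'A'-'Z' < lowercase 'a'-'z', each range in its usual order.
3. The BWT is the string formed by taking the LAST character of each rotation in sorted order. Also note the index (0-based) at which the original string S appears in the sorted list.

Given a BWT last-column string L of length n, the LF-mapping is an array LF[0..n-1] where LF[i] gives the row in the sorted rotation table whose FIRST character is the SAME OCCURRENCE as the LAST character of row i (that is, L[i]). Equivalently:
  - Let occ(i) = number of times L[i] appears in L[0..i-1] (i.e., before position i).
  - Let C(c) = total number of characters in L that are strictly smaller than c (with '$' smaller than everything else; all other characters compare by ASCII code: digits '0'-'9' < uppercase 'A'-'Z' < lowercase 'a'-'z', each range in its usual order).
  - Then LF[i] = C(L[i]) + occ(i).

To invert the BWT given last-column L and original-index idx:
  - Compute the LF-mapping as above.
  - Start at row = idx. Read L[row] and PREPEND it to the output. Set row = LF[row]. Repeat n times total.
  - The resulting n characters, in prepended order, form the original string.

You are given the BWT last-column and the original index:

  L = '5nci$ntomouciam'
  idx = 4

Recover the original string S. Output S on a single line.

Answer: communication5$

Derivation:
LF mapping: 1 9 3 5 0 10 13 11 7 12 14 4 6 2 8
Walk LF starting at row 4, prepending L[row]:
  step 1: row=4, L[4]='$', prepend. Next row=LF[4]=0
  step 2: row=0, L[0]='5', prepend. Next row=LF[0]=1
  step 3: row=1, L[1]='n', prepend. Next row=LF[1]=9
  step 4: row=9, L[9]='o', prepend. Next row=LF[9]=12
  step 5: row=12, L[12]='i', prepend. Next row=LF[12]=6
  step 6: row=6, L[6]='t', prepend. Next row=LF[6]=13
  step 7: row=13, L[13]='a', prepend. Next row=LF[13]=2
  step 8: row=2, L[2]='c', prepend. Next row=LF[2]=3
  step 9: row=3, L[3]='i', prepend. Next row=LF[3]=5
  step 10: row=5, L[5]='n', prepend. Next row=LF[5]=10
  step 11: row=10, L[10]='u', prepend. Next row=LF[10]=14
  step 12: row=14, L[14]='m', prepend. Next row=LF[14]=8
  step 13: row=8, L[8]='m', prepend. Next row=LF[8]=7
  step 14: row=7, L[7]='o', prepend. Next row=LF[7]=11
  step 15: row=11, L[11]='c', prepend. Next row=LF[11]=4
Reversed output: communication5$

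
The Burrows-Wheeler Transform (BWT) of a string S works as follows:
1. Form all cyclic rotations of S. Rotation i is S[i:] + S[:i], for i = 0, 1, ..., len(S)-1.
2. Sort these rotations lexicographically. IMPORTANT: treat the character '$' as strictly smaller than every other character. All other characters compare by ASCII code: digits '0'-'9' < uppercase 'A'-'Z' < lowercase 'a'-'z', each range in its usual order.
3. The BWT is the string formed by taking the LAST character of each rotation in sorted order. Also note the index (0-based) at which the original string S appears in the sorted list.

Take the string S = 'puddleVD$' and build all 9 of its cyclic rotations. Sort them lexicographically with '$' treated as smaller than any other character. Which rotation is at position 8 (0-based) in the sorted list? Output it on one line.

Answer: uddleVD$p

Derivation:
All 9 rotations (rotation i = S[i:]+S[:i]):
  rot[0] = puddleVD$
  rot[1] = uddleVD$p
  rot[2] = ddleVD$pu
  rot[3] = dleVD$pud
  rot[4] = leVD$pudd
  rot[5] = eVD$puddl
  rot[6] = VD$puddle
  rot[7] = D$puddleV
  rot[8] = $puddleVD
Sorted (with $ < everything):
  sorted[0] = $puddleVD
  sorted[1] = D$puddleV
  sorted[2] = VD$puddle
  sorted[3] = ddleVD$pu
  sorted[4] = dleVD$pud
  sorted[5] = eVD$puddl
  sorted[6] = leVD$pudd
  sorted[7] = puddleVD$
  sorted[8] = uddleVD$p
sorted[8] = uddleVD$p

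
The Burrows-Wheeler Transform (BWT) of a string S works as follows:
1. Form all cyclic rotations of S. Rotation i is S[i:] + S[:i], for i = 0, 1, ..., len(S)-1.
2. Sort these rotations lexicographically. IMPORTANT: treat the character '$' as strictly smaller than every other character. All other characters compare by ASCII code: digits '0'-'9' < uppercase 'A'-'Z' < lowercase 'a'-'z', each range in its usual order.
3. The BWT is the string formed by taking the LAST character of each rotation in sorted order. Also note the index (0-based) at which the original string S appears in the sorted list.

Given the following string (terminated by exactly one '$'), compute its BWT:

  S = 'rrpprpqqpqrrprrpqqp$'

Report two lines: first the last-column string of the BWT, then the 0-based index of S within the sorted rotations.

All 20 rotations (rotation i = S[i:]+S[:i]):
  rot[0] = rrpprpqqpqrrprrpqqp$
  rot[1] = rpprpqqpqrrprrpqqp$r
  rot[2] = pprpqqpqrrprrpqqp$rr
  rot[3] = prpqqpqrrprrpqqp$rrp
  rot[4] = rpqqpqrrprrpqqp$rrpp
  rot[5] = pqqpqrrprrpqqp$rrppr
  rot[6] = qqpqrrprrpqqp$rrpprp
  rot[7] = qpqrrprrpqqp$rrpprpq
  rot[8] = pqrrprrpqqp$rrpprpqq
  rot[9] = qrrprrpqqp$rrpprpqqp
  rot[10] = rrprrpqqp$rrpprpqqpq
  rot[11] = rprrpqqp$rrpprpqqpqr
  rot[12] = prrpqqp$rrpprpqqpqrr
  rot[13] = rrpqqp$rrpprpqqpqrrp
  rot[14] = rpqqp$rrpprpqqpqrrpr
  rot[15] = pqqp$rrpprpqqpqrrprr
  rot[16] = qqp$rrpprpqqpqrrprrp
  rot[17] = qp$rrpprpqqpqrrprrpq
  rot[18] = p$rrpprpqqpqrrprrpqq
  rot[19] = $rrpprpqqpqrrprrpqqp
Sorted (with $ < everything):
  sorted[0] = $rrpprpqqpqrrprrpqqp  (last char: 'p')
  sorted[1] = p$rrpprpqqpqrrprrpqq  (last char: 'q')
  sorted[2] = pprpqqpqrrprrpqqp$rr  (last char: 'r')
  sorted[3] = pqqp$rrpprpqqpqrrprr  (last char: 'r')
  sorted[4] = pqqpqrrprrpqqp$rrppr  (last char: 'r')
  sorted[5] = pqrrprrpqqp$rrpprpqq  (last char: 'q')
  sorted[6] = prpqqpqrrprrpqqp$rrp  (last char: 'p')
  sorted[7] = prrpqqp$rrpprpqqpqrr  (last char: 'r')
  sorted[8] = qp$rrpprpqqpqrrprrpq  (last char: 'q')
  sorted[9] = qpqrrprrpqqp$rrpprpq  (last char: 'q')
  sorted[10] = qqp$rrpprpqqpqrrprrp  (last char: 'p')
  sorted[11] = qqpqrrprrpqqp$rrpprp  (last char: 'p')
  sorted[12] = qrrprrpqqp$rrpprpqqp  (last char: 'p')
  sorted[13] = rpprpqqpqrrprrpqqp$r  (last char: 'r')
  sorted[14] = rpqqp$rrpprpqqpqrrpr  (last char: 'r')
  sorted[15] = rpqqpqrrprrpqqp$rrpp  (last char: 'p')
  sorted[16] = rprrpqqp$rrpprpqqpqr  (last char: 'r')
  sorted[17] = rrpprpqqpqrrprrpqqp$  (last char: '$')
  sorted[18] = rrpqqp$rrpprpqqpqrrp  (last char: 'p')
  sorted[19] = rrprrpqqp$rrpprpqqpq  (last char: 'q')
Last column: pqrrrqprqqppprrpr$pq
Original string S is at sorted index 17

Answer: pqrrrqprqqppprrpr$pq
17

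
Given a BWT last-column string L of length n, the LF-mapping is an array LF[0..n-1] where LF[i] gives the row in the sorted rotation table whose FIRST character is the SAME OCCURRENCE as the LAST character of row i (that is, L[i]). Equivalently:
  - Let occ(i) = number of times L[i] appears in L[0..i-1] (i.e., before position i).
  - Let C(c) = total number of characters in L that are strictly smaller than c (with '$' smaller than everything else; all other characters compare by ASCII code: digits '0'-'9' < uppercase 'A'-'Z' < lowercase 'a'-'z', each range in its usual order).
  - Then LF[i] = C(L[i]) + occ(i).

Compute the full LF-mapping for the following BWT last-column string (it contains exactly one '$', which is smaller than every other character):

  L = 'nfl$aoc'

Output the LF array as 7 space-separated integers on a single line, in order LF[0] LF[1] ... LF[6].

Char counts: '$':1, 'a':1, 'c':1, 'f':1, 'l':1, 'n':1, 'o':1
C (first-col start): C('$')=0, C('a')=1, C('c')=2, C('f')=3, C('l')=4, C('n')=5, C('o')=6
L[0]='n': occ=0, LF[0]=C('n')+0=5+0=5
L[1]='f': occ=0, LF[1]=C('f')+0=3+0=3
L[2]='l': occ=0, LF[2]=C('l')+0=4+0=4
L[3]='$': occ=0, LF[3]=C('$')+0=0+0=0
L[4]='a': occ=0, LF[4]=C('a')+0=1+0=1
L[5]='o': occ=0, LF[5]=C('o')+0=6+0=6
L[6]='c': occ=0, LF[6]=C('c')+0=2+0=2

Answer: 5 3 4 0 1 6 2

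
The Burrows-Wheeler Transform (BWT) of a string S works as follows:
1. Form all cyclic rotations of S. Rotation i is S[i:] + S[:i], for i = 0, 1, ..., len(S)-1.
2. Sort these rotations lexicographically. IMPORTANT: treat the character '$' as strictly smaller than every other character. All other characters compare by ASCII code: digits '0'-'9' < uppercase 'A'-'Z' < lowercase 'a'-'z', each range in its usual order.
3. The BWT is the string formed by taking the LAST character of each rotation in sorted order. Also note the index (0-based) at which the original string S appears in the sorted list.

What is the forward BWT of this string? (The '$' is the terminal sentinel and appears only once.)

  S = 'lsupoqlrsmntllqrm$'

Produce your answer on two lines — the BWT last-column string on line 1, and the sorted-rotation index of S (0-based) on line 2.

Answer: mtlq$rsmpuolqlrlns
4

Derivation:
All 18 rotations (rotation i = S[i:]+S[:i]):
  rot[0] = lsupoqlrsmntllqrm$
  rot[1] = supoqlrsmntllqrm$l
  rot[2] = upoqlrsmntllqrm$ls
  rot[3] = poqlrsmntllqrm$lsu
  rot[4] = oqlrsmntllqrm$lsup
  rot[5] = qlrsmntllqrm$lsupo
  rot[6] = lrsmntllqrm$lsupoq
  rot[7] = rsmntllqrm$lsupoql
  rot[8] = smntllqrm$lsupoqlr
  rot[9] = mntllqrm$lsupoqlrs
  rot[10] = ntllqrm$lsupoqlrsm
  rot[11] = tllqrm$lsupoqlrsmn
  rot[12] = llqrm$lsupoqlrsmnt
  rot[13] = lqrm$lsupoqlrsmntl
  rot[14] = qrm$lsupoqlrsmntll
  rot[15] = rm$lsupoqlrsmntllq
  rot[16] = m$lsupoqlrsmntllqr
  rot[17] = $lsupoqlrsmntllqrm
Sorted (with $ < everything):
  sorted[0] = $lsupoqlrsmntllqrm  (last char: 'm')
  sorted[1] = llqrm$lsupoqlrsmnt  (last char: 't')
  sorted[2] = lqrm$lsupoqlrsmntl  (last char: 'l')
  sorted[3] = lrsmntllqrm$lsupoq  (last char: 'q')
  sorted[4] = lsupoqlrsmntllqrm$  (last char: '$')
  sorted[5] = m$lsupoqlrsmntllqr  (last char: 'r')
  sorted[6] = mntllqrm$lsupoqlrs  (last char: 's')
  sorted[7] = ntllqrm$lsupoqlrsm  (last char: 'm')
  sorted[8] = oqlrsmntllqrm$lsup  (last char: 'p')
  sorted[9] = poqlrsmntllqrm$lsu  (last char: 'u')
  sorted[10] = qlrsmntllqrm$lsupo  (last char: 'o')
  sorted[11] = qrm$lsupoqlrsmntll  (last char: 'l')
  sorted[12] = rm$lsupoqlrsmntllq  (last char: 'q')
  sorted[13] = rsmntllqrm$lsupoql  (last char: 'l')
  sorted[14] = smntllqrm$lsupoqlr  (last char: 'r')
  sorted[15] = supoqlrsmntllqrm$l  (last char: 'l')
  sorted[16] = tllqrm$lsupoqlrsmn  (last char: 'n')
  sorted[17] = upoqlrsmntllqrm$ls  (last char: 's')
Last column: mtlq$rsmpuolqlrlns
Original string S is at sorted index 4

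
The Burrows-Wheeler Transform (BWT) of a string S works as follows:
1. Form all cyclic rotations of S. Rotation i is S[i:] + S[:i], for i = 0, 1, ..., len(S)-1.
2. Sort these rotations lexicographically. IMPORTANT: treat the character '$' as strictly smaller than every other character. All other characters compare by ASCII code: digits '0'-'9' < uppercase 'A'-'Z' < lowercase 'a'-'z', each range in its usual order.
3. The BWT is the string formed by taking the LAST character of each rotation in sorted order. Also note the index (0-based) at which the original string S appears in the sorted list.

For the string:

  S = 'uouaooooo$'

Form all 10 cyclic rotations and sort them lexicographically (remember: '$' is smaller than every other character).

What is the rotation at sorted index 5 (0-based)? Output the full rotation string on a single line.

All 10 rotations (rotation i = S[i:]+S[:i]):
  rot[0] = uouaooooo$
  rot[1] = ouaooooo$u
  rot[2] = uaooooo$uo
  rot[3] = aooooo$uou
  rot[4] = ooooo$uoua
  rot[5] = oooo$uouao
  rot[6] = ooo$uouaoo
  rot[7] = oo$uouaooo
  rot[8] = o$uouaoooo
  rot[9] = $uouaooooo
Sorted (with $ < everything):
  sorted[0] = $uouaooooo
  sorted[1] = aooooo$uou
  sorted[2] = o$uouaoooo
  sorted[3] = oo$uouaooo
  sorted[4] = ooo$uouaoo
  sorted[5] = oooo$uouao
  sorted[6] = ooooo$uoua
  sorted[7] = ouaooooo$u
  sorted[8] = uaooooo$uo
  sorted[9] = uouaooooo$
sorted[5] = oooo$uouao

Answer: oooo$uouao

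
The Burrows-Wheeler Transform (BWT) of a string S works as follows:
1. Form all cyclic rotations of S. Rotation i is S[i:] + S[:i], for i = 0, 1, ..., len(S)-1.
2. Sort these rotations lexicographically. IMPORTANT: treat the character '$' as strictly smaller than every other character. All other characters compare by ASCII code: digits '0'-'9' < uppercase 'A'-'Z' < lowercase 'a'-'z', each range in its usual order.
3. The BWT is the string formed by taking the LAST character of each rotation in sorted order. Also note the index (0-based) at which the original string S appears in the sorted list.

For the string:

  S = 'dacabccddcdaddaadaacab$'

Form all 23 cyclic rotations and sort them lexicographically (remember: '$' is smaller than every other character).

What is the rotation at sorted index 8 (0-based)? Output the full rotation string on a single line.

All 23 rotations (rotation i = S[i:]+S[:i]):
  rot[0] = dacabccddcdaddaadaacab$
  rot[1] = acabccddcdaddaadaacab$d
  rot[2] = cabccddcdaddaadaacab$da
  rot[3] = abccddcdaddaadaacab$dac
  rot[4] = bccddcdaddaadaacab$daca
  rot[5] = ccddcdaddaadaacab$dacab
  rot[6] = cddcdaddaadaacab$dacabc
  rot[7] = ddcdaddaadaacab$dacabcc
  rot[8] = dcdaddaadaacab$dacabccd
  rot[9] = cdaddaadaacab$dacabccdd
  rot[10] = daddaadaacab$dacabccddc
  rot[11] = addaadaacab$dacabccddcd
  rot[12] = ddaadaacab$dacabccddcda
  rot[13] = daadaacab$dacabccddcdad
  rot[14] = aadaacab$dacabccddcdadd
  rot[15] = adaacab$dacabccddcdadda
  rot[16] = daacab$dacabccddcdaddaa
  rot[17] = aacab$dacabccddcdaddaad
  rot[18] = acab$dacabccddcdaddaada
  rot[19] = cab$dacabccddcdaddaadaa
  rot[20] = ab$dacabccddcdaddaadaac
  rot[21] = b$dacabccddcdaddaadaaca
  rot[22] = $dacabccddcdaddaadaacab
Sorted (with $ < everything):
  sorted[0] = $dacabccddcdaddaadaacab
  sorted[1] = aacab$dacabccddcdaddaad
  sorted[2] = aadaacab$dacabccddcdadd
  sorted[3] = ab$dacabccddcdaddaadaac
  sorted[4] = abccddcdaddaadaacab$dac
  sorted[5] = acab$dacabccddcdaddaada
  sorted[6] = acabccddcdaddaadaacab$d
  sorted[7] = adaacab$dacabccddcdadda
  sorted[8] = addaadaacab$dacabccddcd
  sorted[9] = b$dacabccddcdaddaadaaca
  sorted[10] = bccddcdaddaadaacab$daca
  sorted[11] = cab$dacabccddcdaddaadaa
  sorted[12] = cabccddcdaddaadaacab$da
  sorted[13] = ccddcdaddaadaacab$dacab
  sorted[14] = cdaddaadaacab$dacabccdd
  sorted[15] = cddcdaddaadaacab$dacabc
  sorted[16] = daacab$dacabccddcdaddaa
  sorted[17] = daadaacab$dacabccddcdad
  sorted[18] = dacabccddcdaddaadaacab$
  sorted[19] = daddaadaacab$dacabccddc
  sorted[20] = dcdaddaadaacab$dacabccd
  sorted[21] = ddaadaacab$dacabccddcda
  sorted[22] = ddcdaddaadaacab$dacabcc
sorted[8] = addaadaacab$dacabccddcd

Answer: addaadaacab$dacabccddcd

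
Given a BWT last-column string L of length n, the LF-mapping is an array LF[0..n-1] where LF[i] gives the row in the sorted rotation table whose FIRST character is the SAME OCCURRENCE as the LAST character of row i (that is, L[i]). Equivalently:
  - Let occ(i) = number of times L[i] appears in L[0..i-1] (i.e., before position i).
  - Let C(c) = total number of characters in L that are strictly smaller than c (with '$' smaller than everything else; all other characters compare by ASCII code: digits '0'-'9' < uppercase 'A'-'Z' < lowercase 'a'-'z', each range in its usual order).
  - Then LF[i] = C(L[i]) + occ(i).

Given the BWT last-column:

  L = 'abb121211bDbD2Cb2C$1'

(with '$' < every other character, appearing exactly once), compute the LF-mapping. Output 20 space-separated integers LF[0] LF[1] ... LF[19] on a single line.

Answer: 14 15 16 1 6 2 7 3 4 17 12 18 13 8 10 19 9 11 0 5

Derivation:
Char counts: '$':1, '1':5, '2':4, 'C':2, 'D':2, 'a':1, 'b':5
C (first-col start): C('$')=0, C('1')=1, C('2')=6, C('C')=10, C('D')=12, C('a')=14, C('b')=15
L[0]='a': occ=0, LF[0]=C('a')+0=14+0=14
L[1]='b': occ=0, LF[1]=C('b')+0=15+0=15
L[2]='b': occ=1, LF[2]=C('b')+1=15+1=16
L[3]='1': occ=0, LF[3]=C('1')+0=1+0=1
L[4]='2': occ=0, LF[4]=C('2')+0=6+0=6
L[5]='1': occ=1, LF[5]=C('1')+1=1+1=2
L[6]='2': occ=1, LF[6]=C('2')+1=6+1=7
L[7]='1': occ=2, LF[7]=C('1')+2=1+2=3
L[8]='1': occ=3, LF[8]=C('1')+3=1+3=4
L[9]='b': occ=2, LF[9]=C('b')+2=15+2=17
L[10]='D': occ=0, LF[10]=C('D')+0=12+0=12
L[11]='b': occ=3, LF[11]=C('b')+3=15+3=18
L[12]='D': occ=1, LF[12]=C('D')+1=12+1=13
L[13]='2': occ=2, LF[13]=C('2')+2=6+2=8
L[14]='C': occ=0, LF[14]=C('C')+0=10+0=10
L[15]='b': occ=4, LF[15]=C('b')+4=15+4=19
L[16]='2': occ=3, LF[16]=C('2')+3=6+3=9
L[17]='C': occ=1, LF[17]=C('C')+1=10+1=11
L[18]='$': occ=0, LF[18]=C('$')+0=0+0=0
L[19]='1': occ=4, LF[19]=C('1')+4=1+4=5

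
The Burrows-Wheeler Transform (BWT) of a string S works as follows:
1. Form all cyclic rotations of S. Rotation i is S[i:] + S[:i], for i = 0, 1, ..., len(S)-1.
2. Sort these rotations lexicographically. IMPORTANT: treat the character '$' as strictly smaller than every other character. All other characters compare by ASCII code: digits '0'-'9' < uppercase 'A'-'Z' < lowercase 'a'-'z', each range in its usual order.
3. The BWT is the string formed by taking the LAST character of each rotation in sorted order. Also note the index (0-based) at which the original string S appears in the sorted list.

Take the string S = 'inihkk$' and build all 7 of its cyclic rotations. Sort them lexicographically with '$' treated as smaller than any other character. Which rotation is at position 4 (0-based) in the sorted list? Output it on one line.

All 7 rotations (rotation i = S[i:]+S[:i]):
  rot[0] = inihkk$
  rot[1] = nihkk$i
  rot[2] = ihkk$in
  rot[3] = hkk$ini
  rot[4] = kk$inih
  rot[5] = k$inihk
  rot[6] = $inihkk
Sorted (with $ < everything):
  sorted[0] = $inihkk
  sorted[1] = hkk$ini
  sorted[2] = ihkk$in
  sorted[3] = inihkk$
  sorted[4] = k$inihk
  sorted[5] = kk$inih
  sorted[6] = nihkk$i
sorted[4] = k$inihk

Answer: k$inihk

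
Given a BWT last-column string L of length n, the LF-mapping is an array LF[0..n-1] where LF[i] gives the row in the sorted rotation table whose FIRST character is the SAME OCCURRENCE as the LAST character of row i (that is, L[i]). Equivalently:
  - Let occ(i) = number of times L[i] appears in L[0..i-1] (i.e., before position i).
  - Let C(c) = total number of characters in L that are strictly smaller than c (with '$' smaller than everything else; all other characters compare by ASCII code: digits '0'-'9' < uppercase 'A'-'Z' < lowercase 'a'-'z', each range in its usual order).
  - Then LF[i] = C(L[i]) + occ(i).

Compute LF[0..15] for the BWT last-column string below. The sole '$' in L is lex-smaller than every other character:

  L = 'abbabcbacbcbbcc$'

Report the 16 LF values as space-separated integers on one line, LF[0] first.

Char counts: '$':1, 'a':3, 'b':7, 'c':5
C (first-col start): C('$')=0, C('a')=1, C('b')=4, C('c')=11
L[0]='a': occ=0, LF[0]=C('a')+0=1+0=1
L[1]='b': occ=0, LF[1]=C('b')+0=4+0=4
L[2]='b': occ=1, LF[2]=C('b')+1=4+1=5
L[3]='a': occ=1, LF[3]=C('a')+1=1+1=2
L[4]='b': occ=2, LF[4]=C('b')+2=4+2=6
L[5]='c': occ=0, LF[5]=C('c')+0=11+0=11
L[6]='b': occ=3, LF[6]=C('b')+3=4+3=7
L[7]='a': occ=2, LF[7]=C('a')+2=1+2=3
L[8]='c': occ=1, LF[8]=C('c')+1=11+1=12
L[9]='b': occ=4, LF[9]=C('b')+4=4+4=8
L[10]='c': occ=2, LF[10]=C('c')+2=11+2=13
L[11]='b': occ=5, LF[11]=C('b')+5=4+5=9
L[12]='b': occ=6, LF[12]=C('b')+6=4+6=10
L[13]='c': occ=3, LF[13]=C('c')+3=11+3=14
L[14]='c': occ=4, LF[14]=C('c')+4=11+4=15
L[15]='$': occ=0, LF[15]=C('$')+0=0+0=0

Answer: 1 4 5 2 6 11 7 3 12 8 13 9 10 14 15 0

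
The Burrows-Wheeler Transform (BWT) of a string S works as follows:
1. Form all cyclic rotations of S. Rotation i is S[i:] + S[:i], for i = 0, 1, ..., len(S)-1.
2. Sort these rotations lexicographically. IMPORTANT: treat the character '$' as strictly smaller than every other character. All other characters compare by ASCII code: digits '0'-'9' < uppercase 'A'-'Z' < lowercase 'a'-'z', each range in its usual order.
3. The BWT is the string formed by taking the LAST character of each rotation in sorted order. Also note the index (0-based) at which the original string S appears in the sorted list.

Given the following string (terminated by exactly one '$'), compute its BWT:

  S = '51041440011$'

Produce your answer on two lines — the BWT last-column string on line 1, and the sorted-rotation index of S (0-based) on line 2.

Answer: 14011504401$
11

Derivation:
All 12 rotations (rotation i = S[i:]+S[:i]):
  rot[0] = 51041440011$
  rot[1] = 1041440011$5
  rot[2] = 041440011$51
  rot[3] = 41440011$510
  rot[4] = 1440011$5104
  rot[5] = 440011$51041
  rot[6] = 40011$510414
  rot[7] = 0011$5104144
  rot[8] = 011$51041440
  rot[9] = 11$510414400
  rot[10] = 1$5104144001
  rot[11] = $51041440011
Sorted (with $ < everything):
  sorted[0] = $51041440011  (last char: '1')
  sorted[1] = 0011$5104144  (last char: '4')
  sorted[2] = 011$51041440  (last char: '0')
  sorted[3] = 041440011$51  (last char: '1')
  sorted[4] = 1$5104144001  (last char: '1')
  sorted[5] = 1041440011$5  (last char: '5')
  sorted[6] = 11$510414400  (last char: '0')
  sorted[7] = 1440011$5104  (last char: '4')
  sorted[8] = 40011$510414  (last char: '4')
  sorted[9] = 41440011$510  (last char: '0')
  sorted[10] = 440011$51041  (last char: '1')
  sorted[11] = 51041440011$  (last char: '$')
Last column: 14011504401$
Original string S is at sorted index 11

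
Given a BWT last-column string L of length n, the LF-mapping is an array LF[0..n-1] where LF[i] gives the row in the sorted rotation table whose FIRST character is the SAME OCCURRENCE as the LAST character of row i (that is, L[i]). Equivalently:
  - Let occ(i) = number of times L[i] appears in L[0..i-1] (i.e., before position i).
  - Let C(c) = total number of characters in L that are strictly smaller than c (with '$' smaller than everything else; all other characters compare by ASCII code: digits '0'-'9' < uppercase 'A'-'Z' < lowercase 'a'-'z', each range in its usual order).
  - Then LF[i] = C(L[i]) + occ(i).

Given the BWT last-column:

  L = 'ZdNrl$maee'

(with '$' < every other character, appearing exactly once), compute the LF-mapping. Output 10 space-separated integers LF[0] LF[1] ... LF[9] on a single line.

Char counts: '$':1, 'N':1, 'Z':1, 'a':1, 'd':1, 'e':2, 'l':1, 'm':1, 'r':1
C (first-col start): C('$')=0, C('N')=1, C('Z')=2, C('a')=3, C('d')=4, C('e')=5, C('l')=7, C('m')=8, C('r')=9
L[0]='Z': occ=0, LF[0]=C('Z')+0=2+0=2
L[1]='d': occ=0, LF[1]=C('d')+0=4+0=4
L[2]='N': occ=0, LF[2]=C('N')+0=1+0=1
L[3]='r': occ=0, LF[3]=C('r')+0=9+0=9
L[4]='l': occ=0, LF[4]=C('l')+0=7+0=7
L[5]='$': occ=0, LF[5]=C('$')+0=0+0=0
L[6]='m': occ=0, LF[6]=C('m')+0=8+0=8
L[7]='a': occ=0, LF[7]=C('a')+0=3+0=3
L[8]='e': occ=0, LF[8]=C('e')+0=5+0=5
L[9]='e': occ=1, LF[9]=C('e')+1=5+1=6

Answer: 2 4 1 9 7 0 8 3 5 6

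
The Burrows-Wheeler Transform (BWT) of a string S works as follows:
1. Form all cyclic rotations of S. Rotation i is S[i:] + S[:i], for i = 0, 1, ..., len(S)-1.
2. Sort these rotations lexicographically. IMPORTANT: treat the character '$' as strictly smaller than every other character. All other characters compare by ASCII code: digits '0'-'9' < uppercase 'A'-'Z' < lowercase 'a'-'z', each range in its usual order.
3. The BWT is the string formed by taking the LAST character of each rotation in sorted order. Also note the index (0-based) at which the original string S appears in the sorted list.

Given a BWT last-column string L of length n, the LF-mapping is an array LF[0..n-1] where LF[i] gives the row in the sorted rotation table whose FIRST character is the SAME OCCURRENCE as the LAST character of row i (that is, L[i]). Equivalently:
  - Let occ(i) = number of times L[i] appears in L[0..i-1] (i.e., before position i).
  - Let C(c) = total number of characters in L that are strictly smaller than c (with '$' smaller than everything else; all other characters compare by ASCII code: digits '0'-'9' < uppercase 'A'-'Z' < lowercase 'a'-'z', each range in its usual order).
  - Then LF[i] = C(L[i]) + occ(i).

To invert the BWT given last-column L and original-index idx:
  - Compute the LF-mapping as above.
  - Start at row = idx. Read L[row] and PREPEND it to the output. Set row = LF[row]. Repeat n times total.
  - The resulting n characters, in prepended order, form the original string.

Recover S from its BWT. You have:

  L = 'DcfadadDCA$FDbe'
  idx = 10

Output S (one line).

LF mapping: 3 10 14 7 11 8 12 4 2 1 0 6 5 9 13
Walk LF starting at row 10, prepending L[row]:
  step 1: row=10, L[10]='$', prepend. Next row=LF[10]=0
  step 2: row=0, L[0]='D', prepend. Next row=LF[0]=3
  step 3: row=3, L[3]='a', prepend. Next row=LF[3]=7
  step 4: row=7, L[7]='D', prepend. Next row=LF[7]=4
  step 5: row=4, L[4]='d', prepend. Next row=LF[4]=11
  step 6: row=11, L[11]='F', prepend. Next row=LF[11]=6
  step 7: row=6, L[6]='d', prepend. Next row=LF[6]=12
  step 8: row=12, L[12]='D', prepend. Next row=LF[12]=5
  step 9: row=5, L[5]='a', prepend. Next row=LF[5]=8
  step 10: row=8, L[8]='C', prepend. Next row=LF[8]=2
  step 11: row=2, L[2]='f', prepend. Next row=LF[2]=14
  step 12: row=14, L[14]='e', prepend. Next row=LF[14]=13
  step 13: row=13, L[13]='b', prepend. Next row=LF[13]=9
  step 14: row=9, L[9]='A', prepend. Next row=LF[9]=1
  step 15: row=1, L[1]='c', prepend. Next row=LF[1]=10
Reversed output: cAbefCaDdFdDaD$

Answer: cAbefCaDdFdDaD$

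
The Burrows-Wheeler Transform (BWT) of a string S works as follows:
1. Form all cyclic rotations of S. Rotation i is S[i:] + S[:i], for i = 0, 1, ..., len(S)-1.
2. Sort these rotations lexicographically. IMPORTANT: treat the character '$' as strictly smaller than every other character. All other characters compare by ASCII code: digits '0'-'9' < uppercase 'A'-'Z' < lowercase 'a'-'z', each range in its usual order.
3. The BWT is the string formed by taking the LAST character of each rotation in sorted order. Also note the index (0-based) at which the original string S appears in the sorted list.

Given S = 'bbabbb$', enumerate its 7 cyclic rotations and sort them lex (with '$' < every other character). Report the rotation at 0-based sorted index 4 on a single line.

Answer: bb$bbab

Derivation:
All 7 rotations (rotation i = S[i:]+S[:i]):
  rot[0] = bbabbb$
  rot[1] = babbb$b
  rot[2] = abbb$bb
  rot[3] = bbb$bba
  rot[4] = bb$bbab
  rot[5] = b$bbabb
  rot[6] = $bbabbb
Sorted (with $ < everything):
  sorted[0] = $bbabbb
  sorted[1] = abbb$bb
  sorted[2] = b$bbabb
  sorted[3] = babbb$b
  sorted[4] = bb$bbab
  sorted[5] = bbabbb$
  sorted[6] = bbb$bba
sorted[4] = bb$bbab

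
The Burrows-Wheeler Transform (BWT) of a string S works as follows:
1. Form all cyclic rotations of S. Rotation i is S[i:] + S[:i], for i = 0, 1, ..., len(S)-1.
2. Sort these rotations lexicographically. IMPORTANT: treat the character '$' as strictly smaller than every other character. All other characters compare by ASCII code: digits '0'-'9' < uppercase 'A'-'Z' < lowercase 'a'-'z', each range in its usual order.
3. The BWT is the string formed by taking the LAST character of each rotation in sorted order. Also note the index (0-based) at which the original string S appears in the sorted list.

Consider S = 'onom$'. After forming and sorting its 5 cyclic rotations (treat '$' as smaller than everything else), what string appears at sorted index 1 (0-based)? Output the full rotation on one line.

Answer: m$ono

Derivation:
All 5 rotations (rotation i = S[i:]+S[:i]):
  rot[0] = onom$
  rot[1] = nom$o
  rot[2] = om$on
  rot[3] = m$ono
  rot[4] = $onom
Sorted (with $ < everything):
  sorted[0] = $onom
  sorted[1] = m$ono
  sorted[2] = nom$o
  sorted[3] = om$on
  sorted[4] = onom$
sorted[1] = m$ono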